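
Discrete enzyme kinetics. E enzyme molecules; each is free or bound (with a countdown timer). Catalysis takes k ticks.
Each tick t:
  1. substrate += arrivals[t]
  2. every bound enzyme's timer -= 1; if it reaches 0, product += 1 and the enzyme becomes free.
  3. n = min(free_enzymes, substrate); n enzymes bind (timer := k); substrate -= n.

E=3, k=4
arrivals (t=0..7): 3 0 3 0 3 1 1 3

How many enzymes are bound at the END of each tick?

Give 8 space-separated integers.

Answer: 3 3 3 3 3 3 3 3

Derivation:
t=0: arr=3 -> substrate=0 bound=3 product=0
t=1: arr=0 -> substrate=0 bound=3 product=0
t=2: arr=3 -> substrate=3 bound=3 product=0
t=3: arr=0 -> substrate=3 bound=3 product=0
t=4: arr=3 -> substrate=3 bound=3 product=3
t=5: arr=1 -> substrate=4 bound=3 product=3
t=6: arr=1 -> substrate=5 bound=3 product=3
t=7: arr=3 -> substrate=8 bound=3 product=3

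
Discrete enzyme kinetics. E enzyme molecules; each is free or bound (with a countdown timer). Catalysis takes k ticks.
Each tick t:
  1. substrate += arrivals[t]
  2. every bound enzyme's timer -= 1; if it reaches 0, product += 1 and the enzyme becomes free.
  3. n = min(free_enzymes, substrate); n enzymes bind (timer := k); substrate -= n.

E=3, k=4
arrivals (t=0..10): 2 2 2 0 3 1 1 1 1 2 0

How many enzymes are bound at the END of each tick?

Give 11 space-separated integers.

t=0: arr=2 -> substrate=0 bound=2 product=0
t=1: arr=2 -> substrate=1 bound=3 product=0
t=2: arr=2 -> substrate=3 bound=3 product=0
t=3: arr=0 -> substrate=3 bound=3 product=0
t=4: arr=3 -> substrate=4 bound=3 product=2
t=5: arr=1 -> substrate=4 bound=3 product=3
t=6: arr=1 -> substrate=5 bound=3 product=3
t=7: arr=1 -> substrate=6 bound=3 product=3
t=8: arr=1 -> substrate=5 bound=3 product=5
t=9: arr=2 -> substrate=6 bound=3 product=6
t=10: arr=0 -> substrate=6 bound=3 product=6

Answer: 2 3 3 3 3 3 3 3 3 3 3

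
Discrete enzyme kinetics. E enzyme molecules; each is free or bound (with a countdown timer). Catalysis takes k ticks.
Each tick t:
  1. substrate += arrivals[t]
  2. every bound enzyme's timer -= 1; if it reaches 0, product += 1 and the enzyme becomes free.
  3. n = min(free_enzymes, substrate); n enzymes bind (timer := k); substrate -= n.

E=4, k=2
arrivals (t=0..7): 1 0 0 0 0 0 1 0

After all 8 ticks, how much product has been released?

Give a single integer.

t=0: arr=1 -> substrate=0 bound=1 product=0
t=1: arr=0 -> substrate=0 bound=1 product=0
t=2: arr=0 -> substrate=0 bound=0 product=1
t=3: arr=0 -> substrate=0 bound=0 product=1
t=4: arr=0 -> substrate=0 bound=0 product=1
t=5: arr=0 -> substrate=0 bound=0 product=1
t=6: arr=1 -> substrate=0 bound=1 product=1
t=7: arr=0 -> substrate=0 bound=1 product=1

Answer: 1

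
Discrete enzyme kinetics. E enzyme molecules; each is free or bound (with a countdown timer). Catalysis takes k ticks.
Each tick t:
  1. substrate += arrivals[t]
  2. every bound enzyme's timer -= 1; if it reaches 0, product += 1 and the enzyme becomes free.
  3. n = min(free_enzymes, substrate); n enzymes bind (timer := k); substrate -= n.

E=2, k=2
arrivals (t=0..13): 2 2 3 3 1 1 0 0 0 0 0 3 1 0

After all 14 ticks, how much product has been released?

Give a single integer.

Answer: 12

Derivation:
t=0: arr=2 -> substrate=0 bound=2 product=0
t=1: arr=2 -> substrate=2 bound=2 product=0
t=2: arr=3 -> substrate=3 bound=2 product=2
t=3: arr=3 -> substrate=6 bound=2 product=2
t=4: arr=1 -> substrate=5 bound=2 product=4
t=5: arr=1 -> substrate=6 bound=2 product=4
t=6: arr=0 -> substrate=4 bound=2 product=6
t=7: arr=0 -> substrate=4 bound=2 product=6
t=8: arr=0 -> substrate=2 bound=2 product=8
t=9: arr=0 -> substrate=2 bound=2 product=8
t=10: arr=0 -> substrate=0 bound=2 product=10
t=11: arr=3 -> substrate=3 bound=2 product=10
t=12: arr=1 -> substrate=2 bound=2 product=12
t=13: arr=0 -> substrate=2 bound=2 product=12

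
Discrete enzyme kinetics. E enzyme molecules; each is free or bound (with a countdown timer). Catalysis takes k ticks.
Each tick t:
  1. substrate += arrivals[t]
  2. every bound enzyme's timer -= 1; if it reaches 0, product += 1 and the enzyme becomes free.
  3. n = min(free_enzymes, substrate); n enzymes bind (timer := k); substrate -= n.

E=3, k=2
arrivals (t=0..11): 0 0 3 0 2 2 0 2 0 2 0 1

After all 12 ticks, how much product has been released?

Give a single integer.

t=0: arr=0 -> substrate=0 bound=0 product=0
t=1: arr=0 -> substrate=0 bound=0 product=0
t=2: arr=3 -> substrate=0 bound=3 product=0
t=3: arr=0 -> substrate=0 bound=3 product=0
t=4: arr=2 -> substrate=0 bound=2 product=3
t=5: arr=2 -> substrate=1 bound=3 product=3
t=6: arr=0 -> substrate=0 bound=2 product=5
t=7: arr=2 -> substrate=0 bound=3 product=6
t=8: arr=0 -> substrate=0 bound=2 product=7
t=9: arr=2 -> substrate=0 bound=2 product=9
t=10: arr=0 -> substrate=0 bound=2 product=9
t=11: arr=1 -> substrate=0 bound=1 product=11

Answer: 11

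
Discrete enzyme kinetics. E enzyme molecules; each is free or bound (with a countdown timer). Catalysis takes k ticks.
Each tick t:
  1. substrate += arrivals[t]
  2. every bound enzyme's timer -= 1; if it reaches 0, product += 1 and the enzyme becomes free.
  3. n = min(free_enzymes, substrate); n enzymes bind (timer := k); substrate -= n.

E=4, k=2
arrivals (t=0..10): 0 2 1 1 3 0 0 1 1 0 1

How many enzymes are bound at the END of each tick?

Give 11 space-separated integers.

t=0: arr=0 -> substrate=0 bound=0 product=0
t=1: arr=2 -> substrate=0 bound=2 product=0
t=2: arr=1 -> substrate=0 bound=3 product=0
t=3: arr=1 -> substrate=0 bound=2 product=2
t=4: arr=3 -> substrate=0 bound=4 product=3
t=5: arr=0 -> substrate=0 bound=3 product=4
t=6: arr=0 -> substrate=0 bound=0 product=7
t=7: arr=1 -> substrate=0 bound=1 product=7
t=8: arr=1 -> substrate=0 bound=2 product=7
t=9: arr=0 -> substrate=0 bound=1 product=8
t=10: arr=1 -> substrate=0 bound=1 product=9

Answer: 0 2 3 2 4 3 0 1 2 1 1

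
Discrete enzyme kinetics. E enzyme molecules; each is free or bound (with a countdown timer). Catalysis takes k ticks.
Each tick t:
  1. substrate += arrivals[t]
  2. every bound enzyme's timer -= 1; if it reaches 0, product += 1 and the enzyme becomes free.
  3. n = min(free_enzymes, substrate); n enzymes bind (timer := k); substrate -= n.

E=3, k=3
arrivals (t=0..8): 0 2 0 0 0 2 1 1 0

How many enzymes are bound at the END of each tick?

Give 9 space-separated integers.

t=0: arr=0 -> substrate=0 bound=0 product=0
t=1: arr=2 -> substrate=0 bound=2 product=0
t=2: arr=0 -> substrate=0 bound=2 product=0
t=3: arr=0 -> substrate=0 bound=2 product=0
t=4: arr=0 -> substrate=0 bound=0 product=2
t=5: arr=2 -> substrate=0 bound=2 product=2
t=6: arr=1 -> substrate=0 bound=3 product=2
t=7: arr=1 -> substrate=1 bound=3 product=2
t=8: arr=0 -> substrate=0 bound=2 product=4

Answer: 0 2 2 2 0 2 3 3 2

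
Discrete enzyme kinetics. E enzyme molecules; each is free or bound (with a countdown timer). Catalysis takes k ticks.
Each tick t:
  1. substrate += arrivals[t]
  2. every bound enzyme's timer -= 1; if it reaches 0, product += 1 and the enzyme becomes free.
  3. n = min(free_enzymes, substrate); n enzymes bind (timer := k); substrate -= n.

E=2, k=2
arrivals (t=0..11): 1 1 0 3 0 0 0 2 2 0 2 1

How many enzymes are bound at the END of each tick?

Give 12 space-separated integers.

Answer: 1 2 1 2 2 1 1 2 2 2 2 2

Derivation:
t=0: arr=1 -> substrate=0 bound=1 product=0
t=1: arr=1 -> substrate=0 bound=2 product=0
t=2: arr=0 -> substrate=0 bound=1 product=1
t=3: arr=3 -> substrate=1 bound=2 product=2
t=4: arr=0 -> substrate=1 bound=2 product=2
t=5: arr=0 -> substrate=0 bound=1 product=4
t=6: arr=0 -> substrate=0 bound=1 product=4
t=7: arr=2 -> substrate=0 bound=2 product=5
t=8: arr=2 -> substrate=2 bound=2 product=5
t=9: arr=0 -> substrate=0 bound=2 product=7
t=10: arr=2 -> substrate=2 bound=2 product=7
t=11: arr=1 -> substrate=1 bound=2 product=9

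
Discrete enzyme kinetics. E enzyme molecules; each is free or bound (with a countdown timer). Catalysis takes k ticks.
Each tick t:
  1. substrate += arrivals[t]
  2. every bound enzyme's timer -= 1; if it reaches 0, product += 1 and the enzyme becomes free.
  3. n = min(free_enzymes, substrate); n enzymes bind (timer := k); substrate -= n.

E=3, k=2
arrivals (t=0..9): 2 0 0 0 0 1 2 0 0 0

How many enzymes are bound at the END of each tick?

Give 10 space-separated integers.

t=0: arr=2 -> substrate=0 bound=2 product=0
t=1: arr=0 -> substrate=0 bound=2 product=0
t=2: arr=0 -> substrate=0 bound=0 product=2
t=3: arr=0 -> substrate=0 bound=0 product=2
t=4: arr=0 -> substrate=0 bound=0 product=2
t=5: arr=1 -> substrate=0 bound=1 product=2
t=6: arr=2 -> substrate=0 bound=3 product=2
t=7: arr=0 -> substrate=0 bound=2 product=3
t=8: arr=0 -> substrate=0 bound=0 product=5
t=9: arr=0 -> substrate=0 bound=0 product=5

Answer: 2 2 0 0 0 1 3 2 0 0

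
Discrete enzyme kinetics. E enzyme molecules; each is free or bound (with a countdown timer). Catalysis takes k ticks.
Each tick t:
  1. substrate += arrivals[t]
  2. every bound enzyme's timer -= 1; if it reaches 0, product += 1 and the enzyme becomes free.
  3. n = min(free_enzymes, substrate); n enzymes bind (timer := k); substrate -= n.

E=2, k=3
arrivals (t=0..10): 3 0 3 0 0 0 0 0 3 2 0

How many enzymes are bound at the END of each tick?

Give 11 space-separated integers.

t=0: arr=3 -> substrate=1 bound=2 product=0
t=1: arr=0 -> substrate=1 bound=2 product=0
t=2: arr=3 -> substrate=4 bound=2 product=0
t=3: arr=0 -> substrate=2 bound=2 product=2
t=4: arr=0 -> substrate=2 bound=2 product=2
t=5: arr=0 -> substrate=2 bound=2 product=2
t=6: arr=0 -> substrate=0 bound=2 product=4
t=7: arr=0 -> substrate=0 bound=2 product=4
t=8: arr=3 -> substrate=3 bound=2 product=4
t=9: arr=2 -> substrate=3 bound=2 product=6
t=10: arr=0 -> substrate=3 bound=2 product=6

Answer: 2 2 2 2 2 2 2 2 2 2 2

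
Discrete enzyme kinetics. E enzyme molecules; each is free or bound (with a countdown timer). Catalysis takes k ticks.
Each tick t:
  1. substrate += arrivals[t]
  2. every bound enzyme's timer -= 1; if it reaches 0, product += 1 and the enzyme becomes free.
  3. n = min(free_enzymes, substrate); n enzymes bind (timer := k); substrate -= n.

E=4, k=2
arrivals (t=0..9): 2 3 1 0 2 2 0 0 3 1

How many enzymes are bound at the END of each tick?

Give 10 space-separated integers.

Answer: 2 4 4 2 2 4 2 0 3 4

Derivation:
t=0: arr=2 -> substrate=0 bound=2 product=0
t=1: arr=3 -> substrate=1 bound=4 product=0
t=2: arr=1 -> substrate=0 bound=4 product=2
t=3: arr=0 -> substrate=0 bound=2 product=4
t=4: arr=2 -> substrate=0 bound=2 product=6
t=5: arr=2 -> substrate=0 bound=4 product=6
t=6: arr=0 -> substrate=0 bound=2 product=8
t=7: arr=0 -> substrate=0 bound=0 product=10
t=8: arr=3 -> substrate=0 bound=3 product=10
t=9: arr=1 -> substrate=0 bound=4 product=10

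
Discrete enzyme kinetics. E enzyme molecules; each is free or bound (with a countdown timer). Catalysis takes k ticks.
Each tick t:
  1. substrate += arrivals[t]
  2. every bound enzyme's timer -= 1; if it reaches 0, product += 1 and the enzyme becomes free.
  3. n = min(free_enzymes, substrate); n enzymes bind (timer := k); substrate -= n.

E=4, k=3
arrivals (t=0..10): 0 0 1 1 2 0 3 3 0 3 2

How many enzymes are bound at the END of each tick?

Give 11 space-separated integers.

t=0: arr=0 -> substrate=0 bound=0 product=0
t=1: arr=0 -> substrate=0 bound=0 product=0
t=2: arr=1 -> substrate=0 bound=1 product=0
t=3: arr=1 -> substrate=0 bound=2 product=0
t=4: arr=2 -> substrate=0 bound=4 product=0
t=5: arr=0 -> substrate=0 bound=3 product=1
t=6: arr=3 -> substrate=1 bound=4 product=2
t=7: arr=3 -> substrate=2 bound=4 product=4
t=8: arr=0 -> substrate=2 bound=4 product=4
t=9: arr=3 -> substrate=3 bound=4 product=6
t=10: arr=2 -> substrate=3 bound=4 product=8

Answer: 0 0 1 2 4 3 4 4 4 4 4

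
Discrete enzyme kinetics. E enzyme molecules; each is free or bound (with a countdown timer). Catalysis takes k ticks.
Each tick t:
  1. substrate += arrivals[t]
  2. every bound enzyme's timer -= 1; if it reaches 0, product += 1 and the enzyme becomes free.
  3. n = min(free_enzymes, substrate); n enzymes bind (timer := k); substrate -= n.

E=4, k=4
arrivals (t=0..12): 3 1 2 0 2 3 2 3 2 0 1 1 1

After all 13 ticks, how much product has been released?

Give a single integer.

t=0: arr=3 -> substrate=0 bound=3 product=0
t=1: arr=1 -> substrate=0 bound=4 product=0
t=2: arr=2 -> substrate=2 bound=4 product=0
t=3: arr=0 -> substrate=2 bound=4 product=0
t=4: arr=2 -> substrate=1 bound=4 product=3
t=5: arr=3 -> substrate=3 bound=4 product=4
t=6: arr=2 -> substrate=5 bound=4 product=4
t=7: arr=3 -> substrate=8 bound=4 product=4
t=8: arr=2 -> substrate=7 bound=4 product=7
t=9: arr=0 -> substrate=6 bound=4 product=8
t=10: arr=1 -> substrate=7 bound=4 product=8
t=11: arr=1 -> substrate=8 bound=4 product=8
t=12: arr=1 -> substrate=6 bound=4 product=11

Answer: 11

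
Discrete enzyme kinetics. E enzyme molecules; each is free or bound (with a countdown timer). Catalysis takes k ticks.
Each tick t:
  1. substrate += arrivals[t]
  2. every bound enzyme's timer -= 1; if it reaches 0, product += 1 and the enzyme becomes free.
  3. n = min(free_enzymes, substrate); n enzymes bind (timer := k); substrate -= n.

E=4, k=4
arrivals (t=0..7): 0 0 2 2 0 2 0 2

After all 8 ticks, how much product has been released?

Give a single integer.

Answer: 4

Derivation:
t=0: arr=0 -> substrate=0 bound=0 product=0
t=1: arr=0 -> substrate=0 bound=0 product=0
t=2: arr=2 -> substrate=0 bound=2 product=0
t=3: arr=2 -> substrate=0 bound=4 product=0
t=4: arr=0 -> substrate=0 bound=4 product=0
t=5: arr=2 -> substrate=2 bound=4 product=0
t=6: arr=0 -> substrate=0 bound=4 product=2
t=7: arr=2 -> substrate=0 bound=4 product=4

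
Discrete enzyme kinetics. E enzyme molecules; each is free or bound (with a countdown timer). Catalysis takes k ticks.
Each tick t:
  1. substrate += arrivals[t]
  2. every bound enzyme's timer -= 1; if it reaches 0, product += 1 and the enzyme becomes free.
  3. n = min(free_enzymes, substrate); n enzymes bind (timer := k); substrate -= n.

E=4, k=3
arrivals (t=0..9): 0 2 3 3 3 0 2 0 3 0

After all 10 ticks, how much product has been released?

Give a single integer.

t=0: arr=0 -> substrate=0 bound=0 product=0
t=1: arr=2 -> substrate=0 bound=2 product=0
t=2: arr=3 -> substrate=1 bound=4 product=0
t=3: arr=3 -> substrate=4 bound=4 product=0
t=4: arr=3 -> substrate=5 bound=4 product=2
t=5: arr=0 -> substrate=3 bound=4 product=4
t=6: arr=2 -> substrate=5 bound=4 product=4
t=7: arr=0 -> substrate=3 bound=4 product=6
t=8: arr=3 -> substrate=4 bound=4 product=8
t=9: arr=0 -> substrate=4 bound=4 product=8

Answer: 8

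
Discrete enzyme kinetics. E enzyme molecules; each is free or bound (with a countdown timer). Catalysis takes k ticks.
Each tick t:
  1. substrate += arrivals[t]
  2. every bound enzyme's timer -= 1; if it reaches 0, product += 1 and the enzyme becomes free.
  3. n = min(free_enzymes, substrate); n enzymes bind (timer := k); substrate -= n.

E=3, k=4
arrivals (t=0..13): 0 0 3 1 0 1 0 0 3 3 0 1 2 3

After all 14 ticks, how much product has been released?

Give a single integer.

Answer: 6

Derivation:
t=0: arr=0 -> substrate=0 bound=0 product=0
t=1: arr=0 -> substrate=0 bound=0 product=0
t=2: arr=3 -> substrate=0 bound=3 product=0
t=3: arr=1 -> substrate=1 bound=3 product=0
t=4: arr=0 -> substrate=1 bound=3 product=0
t=5: arr=1 -> substrate=2 bound=3 product=0
t=6: arr=0 -> substrate=0 bound=2 product=3
t=7: arr=0 -> substrate=0 bound=2 product=3
t=8: arr=3 -> substrate=2 bound=3 product=3
t=9: arr=3 -> substrate=5 bound=3 product=3
t=10: arr=0 -> substrate=3 bound=3 product=5
t=11: arr=1 -> substrate=4 bound=3 product=5
t=12: arr=2 -> substrate=5 bound=3 product=6
t=13: arr=3 -> substrate=8 bound=3 product=6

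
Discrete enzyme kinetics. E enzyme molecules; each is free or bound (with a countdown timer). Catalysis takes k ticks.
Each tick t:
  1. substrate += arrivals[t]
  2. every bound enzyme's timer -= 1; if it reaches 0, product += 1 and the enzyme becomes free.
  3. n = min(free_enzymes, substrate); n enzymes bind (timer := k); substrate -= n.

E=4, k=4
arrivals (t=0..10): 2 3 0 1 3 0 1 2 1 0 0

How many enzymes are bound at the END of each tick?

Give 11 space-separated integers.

Answer: 2 4 4 4 4 4 4 4 4 4 4

Derivation:
t=0: arr=2 -> substrate=0 bound=2 product=0
t=1: arr=3 -> substrate=1 bound=4 product=0
t=2: arr=0 -> substrate=1 bound=4 product=0
t=3: arr=1 -> substrate=2 bound=4 product=0
t=4: arr=3 -> substrate=3 bound=4 product=2
t=5: arr=0 -> substrate=1 bound=4 product=4
t=6: arr=1 -> substrate=2 bound=4 product=4
t=7: arr=2 -> substrate=4 bound=4 product=4
t=8: arr=1 -> substrate=3 bound=4 product=6
t=9: arr=0 -> substrate=1 bound=4 product=8
t=10: arr=0 -> substrate=1 bound=4 product=8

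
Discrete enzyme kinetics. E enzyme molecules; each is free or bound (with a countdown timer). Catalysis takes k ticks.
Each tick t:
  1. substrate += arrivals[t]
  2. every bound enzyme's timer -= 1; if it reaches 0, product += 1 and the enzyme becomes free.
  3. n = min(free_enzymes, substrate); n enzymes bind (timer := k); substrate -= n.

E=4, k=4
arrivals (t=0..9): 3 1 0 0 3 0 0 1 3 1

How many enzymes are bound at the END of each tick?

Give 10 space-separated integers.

Answer: 3 4 4 4 4 3 3 4 4 4

Derivation:
t=0: arr=3 -> substrate=0 bound=3 product=0
t=1: arr=1 -> substrate=0 bound=4 product=0
t=2: arr=0 -> substrate=0 bound=4 product=0
t=3: arr=0 -> substrate=0 bound=4 product=0
t=4: arr=3 -> substrate=0 bound=4 product=3
t=5: arr=0 -> substrate=0 bound=3 product=4
t=6: arr=0 -> substrate=0 bound=3 product=4
t=7: arr=1 -> substrate=0 bound=4 product=4
t=8: arr=3 -> substrate=0 bound=4 product=7
t=9: arr=1 -> substrate=1 bound=4 product=7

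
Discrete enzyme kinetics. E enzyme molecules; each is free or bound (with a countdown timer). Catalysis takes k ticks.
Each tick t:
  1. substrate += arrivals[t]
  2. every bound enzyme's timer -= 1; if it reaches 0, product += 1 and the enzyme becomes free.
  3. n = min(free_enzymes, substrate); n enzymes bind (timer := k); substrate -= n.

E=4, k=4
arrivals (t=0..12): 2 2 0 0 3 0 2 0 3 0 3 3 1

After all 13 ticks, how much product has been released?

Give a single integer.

Answer: 10

Derivation:
t=0: arr=2 -> substrate=0 bound=2 product=0
t=1: arr=2 -> substrate=0 bound=4 product=0
t=2: arr=0 -> substrate=0 bound=4 product=0
t=3: arr=0 -> substrate=0 bound=4 product=0
t=4: arr=3 -> substrate=1 bound=4 product=2
t=5: arr=0 -> substrate=0 bound=3 product=4
t=6: arr=2 -> substrate=1 bound=4 product=4
t=7: arr=0 -> substrate=1 bound=4 product=4
t=8: arr=3 -> substrate=2 bound=4 product=6
t=9: arr=0 -> substrate=1 bound=4 product=7
t=10: arr=3 -> substrate=3 bound=4 product=8
t=11: arr=3 -> substrate=6 bound=4 product=8
t=12: arr=1 -> substrate=5 bound=4 product=10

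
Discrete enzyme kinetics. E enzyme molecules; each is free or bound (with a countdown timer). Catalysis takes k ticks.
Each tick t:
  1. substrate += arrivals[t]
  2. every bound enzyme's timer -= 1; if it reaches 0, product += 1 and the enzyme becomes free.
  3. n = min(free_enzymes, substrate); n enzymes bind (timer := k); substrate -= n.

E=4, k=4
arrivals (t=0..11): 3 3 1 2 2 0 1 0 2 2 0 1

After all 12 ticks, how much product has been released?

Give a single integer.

Answer: 8

Derivation:
t=0: arr=3 -> substrate=0 bound=3 product=0
t=1: arr=3 -> substrate=2 bound=4 product=0
t=2: arr=1 -> substrate=3 bound=4 product=0
t=3: arr=2 -> substrate=5 bound=4 product=0
t=4: arr=2 -> substrate=4 bound=4 product=3
t=5: arr=0 -> substrate=3 bound=4 product=4
t=6: arr=1 -> substrate=4 bound=4 product=4
t=7: arr=0 -> substrate=4 bound=4 product=4
t=8: arr=2 -> substrate=3 bound=4 product=7
t=9: arr=2 -> substrate=4 bound=4 product=8
t=10: arr=0 -> substrate=4 bound=4 product=8
t=11: arr=1 -> substrate=5 bound=4 product=8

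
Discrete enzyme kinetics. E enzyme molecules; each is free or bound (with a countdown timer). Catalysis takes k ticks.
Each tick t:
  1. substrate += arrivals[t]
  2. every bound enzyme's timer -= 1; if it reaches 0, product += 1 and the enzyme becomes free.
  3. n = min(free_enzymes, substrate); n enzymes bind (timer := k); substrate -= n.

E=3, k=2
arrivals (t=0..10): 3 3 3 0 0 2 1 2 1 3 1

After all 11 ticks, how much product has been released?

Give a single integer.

Answer: 15

Derivation:
t=0: arr=3 -> substrate=0 bound=3 product=0
t=1: arr=3 -> substrate=3 bound=3 product=0
t=2: arr=3 -> substrate=3 bound=3 product=3
t=3: arr=0 -> substrate=3 bound=3 product=3
t=4: arr=0 -> substrate=0 bound=3 product=6
t=5: arr=2 -> substrate=2 bound=3 product=6
t=6: arr=1 -> substrate=0 bound=3 product=9
t=7: arr=2 -> substrate=2 bound=3 product=9
t=8: arr=1 -> substrate=0 bound=3 product=12
t=9: arr=3 -> substrate=3 bound=3 product=12
t=10: arr=1 -> substrate=1 bound=3 product=15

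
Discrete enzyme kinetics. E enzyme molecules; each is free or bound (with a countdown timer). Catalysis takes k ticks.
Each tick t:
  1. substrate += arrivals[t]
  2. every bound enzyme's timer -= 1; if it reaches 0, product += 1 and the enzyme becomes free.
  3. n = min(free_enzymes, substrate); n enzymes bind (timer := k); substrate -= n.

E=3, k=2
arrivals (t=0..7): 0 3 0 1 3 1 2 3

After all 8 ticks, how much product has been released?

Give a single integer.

t=0: arr=0 -> substrate=0 bound=0 product=0
t=1: arr=3 -> substrate=0 bound=3 product=0
t=2: arr=0 -> substrate=0 bound=3 product=0
t=3: arr=1 -> substrate=0 bound=1 product=3
t=4: arr=3 -> substrate=1 bound=3 product=3
t=5: arr=1 -> substrate=1 bound=3 product=4
t=6: arr=2 -> substrate=1 bound=3 product=6
t=7: arr=3 -> substrate=3 bound=3 product=7

Answer: 7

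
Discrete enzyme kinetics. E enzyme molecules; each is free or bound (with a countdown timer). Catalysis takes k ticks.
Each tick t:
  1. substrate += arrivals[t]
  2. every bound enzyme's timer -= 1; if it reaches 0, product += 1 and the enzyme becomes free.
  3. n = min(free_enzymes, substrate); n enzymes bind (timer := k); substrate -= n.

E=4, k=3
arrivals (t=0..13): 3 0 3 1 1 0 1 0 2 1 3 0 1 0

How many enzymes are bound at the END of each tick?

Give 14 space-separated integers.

Answer: 3 3 4 4 4 4 2 2 3 3 4 4 4 3

Derivation:
t=0: arr=3 -> substrate=0 bound=3 product=0
t=1: arr=0 -> substrate=0 bound=3 product=0
t=2: arr=3 -> substrate=2 bound=4 product=0
t=3: arr=1 -> substrate=0 bound=4 product=3
t=4: arr=1 -> substrate=1 bound=4 product=3
t=5: arr=0 -> substrate=0 bound=4 product=4
t=6: arr=1 -> substrate=0 bound=2 product=7
t=7: arr=0 -> substrate=0 bound=2 product=7
t=8: arr=2 -> substrate=0 bound=3 product=8
t=9: arr=1 -> substrate=0 bound=3 product=9
t=10: arr=3 -> substrate=2 bound=4 product=9
t=11: arr=0 -> substrate=0 bound=4 product=11
t=12: arr=1 -> substrate=0 bound=4 product=12
t=13: arr=0 -> substrate=0 bound=3 product=13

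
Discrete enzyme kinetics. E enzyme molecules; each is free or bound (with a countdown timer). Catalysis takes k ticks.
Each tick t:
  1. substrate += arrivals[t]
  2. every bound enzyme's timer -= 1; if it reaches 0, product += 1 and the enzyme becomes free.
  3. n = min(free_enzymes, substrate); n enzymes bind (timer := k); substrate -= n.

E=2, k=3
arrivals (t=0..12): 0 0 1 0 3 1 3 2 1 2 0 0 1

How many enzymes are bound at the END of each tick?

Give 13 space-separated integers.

Answer: 0 0 1 1 2 2 2 2 2 2 2 2 2

Derivation:
t=0: arr=0 -> substrate=0 bound=0 product=0
t=1: arr=0 -> substrate=0 bound=0 product=0
t=2: arr=1 -> substrate=0 bound=1 product=0
t=3: arr=0 -> substrate=0 bound=1 product=0
t=4: arr=3 -> substrate=2 bound=2 product=0
t=5: arr=1 -> substrate=2 bound=2 product=1
t=6: arr=3 -> substrate=5 bound=2 product=1
t=7: arr=2 -> substrate=6 bound=2 product=2
t=8: arr=1 -> substrate=6 bound=2 product=3
t=9: arr=2 -> substrate=8 bound=2 product=3
t=10: arr=0 -> substrate=7 bound=2 product=4
t=11: arr=0 -> substrate=6 bound=2 product=5
t=12: arr=1 -> substrate=7 bound=2 product=5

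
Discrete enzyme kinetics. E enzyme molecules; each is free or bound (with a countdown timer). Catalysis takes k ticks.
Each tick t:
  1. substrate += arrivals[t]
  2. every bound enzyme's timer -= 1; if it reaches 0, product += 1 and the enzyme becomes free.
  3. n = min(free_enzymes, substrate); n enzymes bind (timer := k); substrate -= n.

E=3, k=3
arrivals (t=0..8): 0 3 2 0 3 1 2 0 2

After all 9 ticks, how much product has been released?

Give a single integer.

t=0: arr=0 -> substrate=0 bound=0 product=0
t=1: arr=3 -> substrate=0 bound=3 product=0
t=2: arr=2 -> substrate=2 bound=3 product=0
t=3: arr=0 -> substrate=2 bound=3 product=0
t=4: arr=3 -> substrate=2 bound=3 product=3
t=5: arr=1 -> substrate=3 bound=3 product=3
t=6: arr=2 -> substrate=5 bound=3 product=3
t=7: arr=0 -> substrate=2 bound=3 product=6
t=8: arr=2 -> substrate=4 bound=3 product=6

Answer: 6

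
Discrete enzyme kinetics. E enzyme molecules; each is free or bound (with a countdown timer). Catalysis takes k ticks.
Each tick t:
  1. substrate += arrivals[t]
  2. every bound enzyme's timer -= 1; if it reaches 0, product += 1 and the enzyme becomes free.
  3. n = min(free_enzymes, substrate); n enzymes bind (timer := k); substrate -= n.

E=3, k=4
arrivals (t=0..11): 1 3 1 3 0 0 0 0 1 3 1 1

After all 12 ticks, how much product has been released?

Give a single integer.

t=0: arr=1 -> substrate=0 bound=1 product=0
t=1: arr=3 -> substrate=1 bound=3 product=0
t=2: arr=1 -> substrate=2 bound=3 product=0
t=3: arr=3 -> substrate=5 bound=3 product=0
t=4: arr=0 -> substrate=4 bound=3 product=1
t=5: arr=0 -> substrate=2 bound=3 product=3
t=6: arr=0 -> substrate=2 bound=3 product=3
t=7: arr=0 -> substrate=2 bound=3 product=3
t=8: arr=1 -> substrate=2 bound=3 product=4
t=9: arr=3 -> substrate=3 bound=3 product=6
t=10: arr=1 -> substrate=4 bound=3 product=6
t=11: arr=1 -> substrate=5 bound=3 product=6

Answer: 6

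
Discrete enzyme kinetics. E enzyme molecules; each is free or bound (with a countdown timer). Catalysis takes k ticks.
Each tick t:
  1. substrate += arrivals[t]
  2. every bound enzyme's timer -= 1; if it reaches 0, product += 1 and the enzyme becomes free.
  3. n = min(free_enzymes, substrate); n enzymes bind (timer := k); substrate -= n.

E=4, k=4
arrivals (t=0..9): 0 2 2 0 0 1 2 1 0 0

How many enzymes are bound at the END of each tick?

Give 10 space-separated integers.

t=0: arr=0 -> substrate=0 bound=0 product=0
t=1: arr=2 -> substrate=0 bound=2 product=0
t=2: arr=2 -> substrate=0 bound=4 product=0
t=3: arr=0 -> substrate=0 bound=4 product=0
t=4: arr=0 -> substrate=0 bound=4 product=0
t=5: arr=1 -> substrate=0 bound=3 product=2
t=6: arr=2 -> substrate=0 bound=3 product=4
t=7: arr=1 -> substrate=0 bound=4 product=4
t=8: arr=0 -> substrate=0 bound=4 product=4
t=9: arr=0 -> substrate=0 bound=3 product=5

Answer: 0 2 4 4 4 3 3 4 4 3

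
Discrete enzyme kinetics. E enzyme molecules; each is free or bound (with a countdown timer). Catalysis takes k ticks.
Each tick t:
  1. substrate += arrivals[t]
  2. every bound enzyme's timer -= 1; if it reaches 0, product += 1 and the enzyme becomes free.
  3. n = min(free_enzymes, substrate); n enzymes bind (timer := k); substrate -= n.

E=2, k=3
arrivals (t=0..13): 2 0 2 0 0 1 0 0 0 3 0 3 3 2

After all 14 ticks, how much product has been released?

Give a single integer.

Answer: 7

Derivation:
t=0: arr=2 -> substrate=0 bound=2 product=0
t=1: arr=0 -> substrate=0 bound=2 product=0
t=2: arr=2 -> substrate=2 bound=2 product=0
t=3: arr=0 -> substrate=0 bound=2 product=2
t=4: arr=0 -> substrate=0 bound=2 product=2
t=5: arr=1 -> substrate=1 bound=2 product=2
t=6: arr=0 -> substrate=0 bound=1 product=4
t=7: arr=0 -> substrate=0 bound=1 product=4
t=8: arr=0 -> substrate=0 bound=1 product=4
t=9: arr=3 -> substrate=1 bound=2 product=5
t=10: arr=0 -> substrate=1 bound=2 product=5
t=11: arr=3 -> substrate=4 bound=2 product=5
t=12: arr=3 -> substrate=5 bound=2 product=7
t=13: arr=2 -> substrate=7 bound=2 product=7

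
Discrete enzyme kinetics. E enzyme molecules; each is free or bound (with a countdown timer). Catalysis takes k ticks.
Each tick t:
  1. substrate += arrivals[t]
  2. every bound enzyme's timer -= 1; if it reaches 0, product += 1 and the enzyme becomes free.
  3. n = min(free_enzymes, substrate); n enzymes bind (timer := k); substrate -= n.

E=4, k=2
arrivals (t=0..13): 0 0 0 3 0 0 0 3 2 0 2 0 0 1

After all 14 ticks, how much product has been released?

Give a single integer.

Answer: 10

Derivation:
t=0: arr=0 -> substrate=0 bound=0 product=0
t=1: arr=0 -> substrate=0 bound=0 product=0
t=2: arr=0 -> substrate=0 bound=0 product=0
t=3: arr=3 -> substrate=0 bound=3 product=0
t=4: arr=0 -> substrate=0 bound=3 product=0
t=5: arr=0 -> substrate=0 bound=0 product=3
t=6: arr=0 -> substrate=0 bound=0 product=3
t=7: arr=3 -> substrate=0 bound=3 product=3
t=8: arr=2 -> substrate=1 bound=4 product=3
t=9: arr=0 -> substrate=0 bound=2 product=6
t=10: arr=2 -> substrate=0 bound=3 product=7
t=11: arr=0 -> substrate=0 bound=2 product=8
t=12: arr=0 -> substrate=0 bound=0 product=10
t=13: arr=1 -> substrate=0 bound=1 product=10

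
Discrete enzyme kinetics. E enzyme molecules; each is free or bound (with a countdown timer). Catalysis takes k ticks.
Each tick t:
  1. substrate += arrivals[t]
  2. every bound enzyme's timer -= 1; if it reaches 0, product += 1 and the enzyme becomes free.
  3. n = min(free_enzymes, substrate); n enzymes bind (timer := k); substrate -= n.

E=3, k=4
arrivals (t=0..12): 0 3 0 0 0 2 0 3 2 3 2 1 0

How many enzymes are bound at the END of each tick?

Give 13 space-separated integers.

t=0: arr=0 -> substrate=0 bound=0 product=0
t=1: arr=3 -> substrate=0 bound=3 product=0
t=2: arr=0 -> substrate=0 bound=3 product=0
t=3: arr=0 -> substrate=0 bound=3 product=0
t=4: arr=0 -> substrate=0 bound=3 product=0
t=5: arr=2 -> substrate=0 bound=2 product=3
t=6: arr=0 -> substrate=0 bound=2 product=3
t=7: arr=3 -> substrate=2 bound=3 product=3
t=8: arr=2 -> substrate=4 bound=3 product=3
t=9: arr=3 -> substrate=5 bound=3 product=5
t=10: arr=2 -> substrate=7 bound=3 product=5
t=11: arr=1 -> substrate=7 bound=3 product=6
t=12: arr=0 -> substrate=7 bound=3 product=6

Answer: 0 3 3 3 3 2 2 3 3 3 3 3 3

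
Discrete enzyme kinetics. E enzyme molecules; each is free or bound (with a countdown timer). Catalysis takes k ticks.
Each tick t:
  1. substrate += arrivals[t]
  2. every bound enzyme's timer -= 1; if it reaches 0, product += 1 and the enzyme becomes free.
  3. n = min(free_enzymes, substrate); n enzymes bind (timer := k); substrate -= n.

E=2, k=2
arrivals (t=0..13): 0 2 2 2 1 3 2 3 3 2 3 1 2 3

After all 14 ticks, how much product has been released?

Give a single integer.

t=0: arr=0 -> substrate=0 bound=0 product=0
t=1: arr=2 -> substrate=0 bound=2 product=0
t=2: arr=2 -> substrate=2 bound=2 product=0
t=3: arr=2 -> substrate=2 bound=2 product=2
t=4: arr=1 -> substrate=3 bound=2 product=2
t=5: arr=3 -> substrate=4 bound=2 product=4
t=6: arr=2 -> substrate=6 bound=2 product=4
t=7: arr=3 -> substrate=7 bound=2 product=6
t=8: arr=3 -> substrate=10 bound=2 product=6
t=9: arr=2 -> substrate=10 bound=2 product=8
t=10: arr=3 -> substrate=13 bound=2 product=8
t=11: arr=1 -> substrate=12 bound=2 product=10
t=12: arr=2 -> substrate=14 bound=2 product=10
t=13: arr=3 -> substrate=15 bound=2 product=12

Answer: 12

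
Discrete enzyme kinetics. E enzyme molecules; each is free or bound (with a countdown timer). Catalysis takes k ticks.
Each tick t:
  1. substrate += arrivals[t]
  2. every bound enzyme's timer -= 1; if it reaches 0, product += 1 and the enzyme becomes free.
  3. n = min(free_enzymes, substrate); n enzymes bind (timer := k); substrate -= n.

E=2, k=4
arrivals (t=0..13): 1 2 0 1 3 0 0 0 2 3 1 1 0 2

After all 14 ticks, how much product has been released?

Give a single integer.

Answer: 6

Derivation:
t=0: arr=1 -> substrate=0 bound=1 product=0
t=1: arr=2 -> substrate=1 bound=2 product=0
t=2: arr=0 -> substrate=1 bound=2 product=0
t=3: arr=1 -> substrate=2 bound=2 product=0
t=4: arr=3 -> substrate=4 bound=2 product=1
t=5: arr=0 -> substrate=3 bound=2 product=2
t=6: arr=0 -> substrate=3 bound=2 product=2
t=7: arr=0 -> substrate=3 bound=2 product=2
t=8: arr=2 -> substrate=4 bound=2 product=3
t=9: arr=3 -> substrate=6 bound=2 product=4
t=10: arr=1 -> substrate=7 bound=2 product=4
t=11: arr=1 -> substrate=8 bound=2 product=4
t=12: arr=0 -> substrate=7 bound=2 product=5
t=13: arr=2 -> substrate=8 bound=2 product=6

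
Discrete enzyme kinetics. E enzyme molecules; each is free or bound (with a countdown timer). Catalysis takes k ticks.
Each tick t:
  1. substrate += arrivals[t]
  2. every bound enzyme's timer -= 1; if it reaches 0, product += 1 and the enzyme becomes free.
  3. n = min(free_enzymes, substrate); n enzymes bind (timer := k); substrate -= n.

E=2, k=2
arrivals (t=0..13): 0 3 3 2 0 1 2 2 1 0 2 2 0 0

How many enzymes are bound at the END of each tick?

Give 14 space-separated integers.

t=0: arr=0 -> substrate=0 bound=0 product=0
t=1: arr=3 -> substrate=1 bound=2 product=0
t=2: arr=3 -> substrate=4 bound=2 product=0
t=3: arr=2 -> substrate=4 bound=2 product=2
t=4: arr=0 -> substrate=4 bound=2 product=2
t=5: arr=1 -> substrate=3 bound=2 product=4
t=6: arr=2 -> substrate=5 bound=2 product=4
t=7: arr=2 -> substrate=5 bound=2 product=6
t=8: arr=1 -> substrate=6 bound=2 product=6
t=9: arr=0 -> substrate=4 bound=2 product=8
t=10: arr=2 -> substrate=6 bound=2 product=8
t=11: arr=2 -> substrate=6 bound=2 product=10
t=12: arr=0 -> substrate=6 bound=2 product=10
t=13: arr=0 -> substrate=4 bound=2 product=12

Answer: 0 2 2 2 2 2 2 2 2 2 2 2 2 2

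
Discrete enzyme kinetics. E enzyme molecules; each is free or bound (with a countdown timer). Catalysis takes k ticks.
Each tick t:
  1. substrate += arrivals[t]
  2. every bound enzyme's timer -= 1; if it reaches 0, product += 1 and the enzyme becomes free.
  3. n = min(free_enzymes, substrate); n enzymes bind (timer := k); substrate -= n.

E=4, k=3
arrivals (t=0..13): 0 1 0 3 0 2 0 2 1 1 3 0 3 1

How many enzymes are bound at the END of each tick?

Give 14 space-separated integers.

Answer: 0 1 1 4 3 4 2 4 4 4 4 4 4 4

Derivation:
t=0: arr=0 -> substrate=0 bound=0 product=0
t=1: arr=1 -> substrate=0 bound=1 product=0
t=2: arr=0 -> substrate=0 bound=1 product=0
t=3: arr=3 -> substrate=0 bound=4 product=0
t=4: arr=0 -> substrate=0 bound=3 product=1
t=5: arr=2 -> substrate=1 bound=4 product=1
t=6: arr=0 -> substrate=0 bound=2 product=4
t=7: arr=2 -> substrate=0 bound=4 product=4
t=8: arr=1 -> substrate=0 bound=4 product=5
t=9: arr=1 -> substrate=0 bound=4 product=6
t=10: arr=3 -> substrate=1 bound=4 product=8
t=11: arr=0 -> substrate=0 bound=4 product=9
t=12: arr=3 -> substrate=2 bound=4 product=10
t=13: arr=1 -> substrate=1 bound=4 product=12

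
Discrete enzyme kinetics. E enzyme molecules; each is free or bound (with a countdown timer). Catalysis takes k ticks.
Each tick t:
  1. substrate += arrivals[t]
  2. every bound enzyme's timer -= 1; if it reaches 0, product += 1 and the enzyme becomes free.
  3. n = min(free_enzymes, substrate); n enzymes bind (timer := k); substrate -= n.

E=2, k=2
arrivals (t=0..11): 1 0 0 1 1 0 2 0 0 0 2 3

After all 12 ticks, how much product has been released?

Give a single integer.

t=0: arr=1 -> substrate=0 bound=1 product=0
t=1: arr=0 -> substrate=0 bound=1 product=0
t=2: arr=0 -> substrate=0 bound=0 product=1
t=3: arr=1 -> substrate=0 bound=1 product=1
t=4: arr=1 -> substrate=0 bound=2 product=1
t=5: arr=0 -> substrate=0 bound=1 product=2
t=6: arr=2 -> substrate=0 bound=2 product=3
t=7: arr=0 -> substrate=0 bound=2 product=3
t=8: arr=0 -> substrate=0 bound=0 product=5
t=9: arr=0 -> substrate=0 bound=0 product=5
t=10: arr=2 -> substrate=0 bound=2 product=5
t=11: arr=3 -> substrate=3 bound=2 product=5

Answer: 5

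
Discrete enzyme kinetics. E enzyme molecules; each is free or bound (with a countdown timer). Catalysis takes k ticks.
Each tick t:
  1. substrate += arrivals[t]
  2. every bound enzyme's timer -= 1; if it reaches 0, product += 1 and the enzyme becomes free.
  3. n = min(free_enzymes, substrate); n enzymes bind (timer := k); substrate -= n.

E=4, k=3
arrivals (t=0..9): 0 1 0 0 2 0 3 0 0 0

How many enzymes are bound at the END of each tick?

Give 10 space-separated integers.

t=0: arr=0 -> substrate=0 bound=0 product=0
t=1: arr=1 -> substrate=0 bound=1 product=0
t=2: arr=0 -> substrate=0 bound=1 product=0
t=3: arr=0 -> substrate=0 bound=1 product=0
t=4: arr=2 -> substrate=0 bound=2 product=1
t=5: arr=0 -> substrate=0 bound=2 product=1
t=6: arr=3 -> substrate=1 bound=4 product=1
t=7: arr=0 -> substrate=0 bound=3 product=3
t=8: arr=0 -> substrate=0 bound=3 product=3
t=9: arr=0 -> substrate=0 bound=1 product=5

Answer: 0 1 1 1 2 2 4 3 3 1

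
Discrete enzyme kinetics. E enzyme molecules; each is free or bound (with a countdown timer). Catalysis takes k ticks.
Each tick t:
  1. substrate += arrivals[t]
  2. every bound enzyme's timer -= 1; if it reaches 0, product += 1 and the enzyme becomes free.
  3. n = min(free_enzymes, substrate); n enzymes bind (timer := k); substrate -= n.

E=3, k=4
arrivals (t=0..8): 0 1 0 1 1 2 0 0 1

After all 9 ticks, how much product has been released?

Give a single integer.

Answer: 3

Derivation:
t=0: arr=0 -> substrate=0 bound=0 product=0
t=1: arr=1 -> substrate=0 bound=1 product=0
t=2: arr=0 -> substrate=0 bound=1 product=0
t=3: arr=1 -> substrate=0 bound=2 product=0
t=4: arr=1 -> substrate=0 bound=3 product=0
t=5: arr=2 -> substrate=1 bound=3 product=1
t=6: arr=0 -> substrate=1 bound=3 product=1
t=7: arr=0 -> substrate=0 bound=3 product=2
t=8: arr=1 -> substrate=0 bound=3 product=3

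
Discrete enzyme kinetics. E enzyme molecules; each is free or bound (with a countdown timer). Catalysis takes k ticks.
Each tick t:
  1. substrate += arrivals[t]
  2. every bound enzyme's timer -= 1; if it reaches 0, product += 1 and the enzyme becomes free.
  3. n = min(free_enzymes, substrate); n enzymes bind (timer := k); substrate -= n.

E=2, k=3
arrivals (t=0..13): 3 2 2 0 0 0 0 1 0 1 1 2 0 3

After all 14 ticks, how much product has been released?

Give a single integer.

Answer: 8

Derivation:
t=0: arr=3 -> substrate=1 bound=2 product=0
t=1: arr=2 -> substrate=3 bound=2 product=0
t=2: arr=2 -> substrate=5 bound=2 product=0
t=3: arr=0 -> substrate=3 bound=2 product=2
t=4: arr=0 -> substrate=3 bound=2 product=2
t=5: arr=0 -> substrate=3 bound=2 product=2
t=6: arr=0 -> substrate=1 bound=2 product=4
t=7: arr=1 -> substrate=2 bound=2 product=4
t=8: arr=0 -> substrate=2 bound=2 product=4
t=9: arr=1 -> substrate=1 bound=2 product=6
t=10: arr=1 -> substrate=2 bound=2 product=6
t=11: arr=2 -> substrate=4 bound=2 product=6
t=12: arr=0 -> substrate=2 bound=2 product=8
t=13: arr=3 -> substrate=5 bound=2 product=8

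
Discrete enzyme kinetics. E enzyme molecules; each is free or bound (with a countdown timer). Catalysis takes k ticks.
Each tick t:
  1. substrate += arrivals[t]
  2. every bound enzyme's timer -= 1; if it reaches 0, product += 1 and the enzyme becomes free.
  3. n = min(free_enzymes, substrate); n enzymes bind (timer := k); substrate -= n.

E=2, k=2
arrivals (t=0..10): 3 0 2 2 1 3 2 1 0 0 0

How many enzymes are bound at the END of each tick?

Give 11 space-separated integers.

t=0: arr=3 -> substrate=1 bound=2 product=0
t=1: arr=0 -> substrate=1 bound=2 product=0
t=2: arr=2 -> substrate=1 bound=2 product=2
t=3: arr=2 -> substrate=3 bound=2 product=2
t=4: arr=1 -> substrate=2 bound=2 product=4
t=5: arr=3 -> substrate=5 bound=2 product=4
t=6: arr=2 -> substrate=5 bound=2 product=6
t=7: arr=1 -> substrate=6 bound=2 product=6
t=8: arr=0 -> substrate=4 bound=2 product=8
t=9: arr=0 -> substrate=4 bound=2 product=8
t=10: arr=0 -> substrate=2 bound=2 product=10

Answer: 2 2 2 2 2 2 2 2 2 2 2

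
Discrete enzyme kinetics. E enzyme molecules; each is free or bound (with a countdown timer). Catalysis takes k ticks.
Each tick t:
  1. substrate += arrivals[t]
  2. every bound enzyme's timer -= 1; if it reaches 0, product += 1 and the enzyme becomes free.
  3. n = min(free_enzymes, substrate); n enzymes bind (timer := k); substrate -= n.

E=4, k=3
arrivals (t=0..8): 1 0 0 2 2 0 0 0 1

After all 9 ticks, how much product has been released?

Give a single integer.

t=0: arr=1 -> substrate=0 bound=1 product=0
t=1: arr=0 -> substrate=0 bound=1 product=0
t=2: arr=0 -> substrate=0 bound=1 product=0
t=3: arr=2 -> substrate=0 bound=2 product=1
t=4: arr=2 -> substrate=0 bound=4 product=1
t=5: arr=0 -> substrate=0 bound=4 product=1
t=6: arr=0 -> substrate=0 bound=2 product=3
t=7: arr=0 -> substrate=0 bound=0 product=5
t=8: arr=1 -> substrate=0 bound=1 product=5

Answer: 5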